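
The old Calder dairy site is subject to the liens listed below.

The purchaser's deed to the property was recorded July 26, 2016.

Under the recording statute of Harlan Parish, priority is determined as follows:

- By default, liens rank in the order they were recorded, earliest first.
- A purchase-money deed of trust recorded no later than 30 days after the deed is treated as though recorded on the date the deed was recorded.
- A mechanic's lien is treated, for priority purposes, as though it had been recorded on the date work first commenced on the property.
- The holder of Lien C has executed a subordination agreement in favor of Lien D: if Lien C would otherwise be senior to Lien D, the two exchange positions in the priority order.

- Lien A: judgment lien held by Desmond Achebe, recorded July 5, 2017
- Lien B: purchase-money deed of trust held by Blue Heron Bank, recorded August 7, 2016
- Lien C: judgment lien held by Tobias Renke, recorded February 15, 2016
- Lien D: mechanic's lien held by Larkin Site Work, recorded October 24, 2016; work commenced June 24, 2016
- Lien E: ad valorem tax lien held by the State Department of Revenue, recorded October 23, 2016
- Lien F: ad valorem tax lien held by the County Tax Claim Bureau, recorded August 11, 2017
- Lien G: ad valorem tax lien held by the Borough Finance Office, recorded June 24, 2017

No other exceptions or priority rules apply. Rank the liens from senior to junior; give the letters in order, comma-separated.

Effective dates after the stated exceptions: B's effective date is the deed date, July 26, 2016; D relates back to June 24, 2016 (work commenced).
By effective date, earliest first: C (February 15, 2016), D (June 24, 2016), B (July 26, 2016), E (October 23, 2016), G (June 24, 2017), A (July 5, 2017), F (August 11, 2017).
The subordination applies — C was senior to D — so C and D swap.

D, C, B, E, G, A, F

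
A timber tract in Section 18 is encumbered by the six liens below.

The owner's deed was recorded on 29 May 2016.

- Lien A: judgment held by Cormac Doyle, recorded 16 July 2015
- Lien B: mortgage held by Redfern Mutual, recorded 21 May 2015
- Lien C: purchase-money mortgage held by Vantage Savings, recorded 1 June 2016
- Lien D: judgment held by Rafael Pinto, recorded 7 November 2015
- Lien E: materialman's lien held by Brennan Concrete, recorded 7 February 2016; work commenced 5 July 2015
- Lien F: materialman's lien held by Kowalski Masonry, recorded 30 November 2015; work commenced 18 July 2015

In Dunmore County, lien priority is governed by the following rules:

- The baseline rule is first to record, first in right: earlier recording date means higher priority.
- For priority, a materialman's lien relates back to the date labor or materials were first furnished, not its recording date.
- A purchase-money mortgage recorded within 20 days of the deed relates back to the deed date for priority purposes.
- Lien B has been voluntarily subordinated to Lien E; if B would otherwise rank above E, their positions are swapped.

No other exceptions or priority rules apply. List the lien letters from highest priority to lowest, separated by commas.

Effective dates: C was recorded within the 20-day window, so its effective date is the deed date 29 May 2016; E is treated as recorded 5 July 2015, the work-commencement date; F is treated as recorded 18 July 2015, the work-commencement date.
By effective date: B (21 May 2015), E (5 July 2015), A (16 July 2015), F (18 July 2015), D (7 November 2015), C (29 May 2016).
B would otherwise be senior to E, so under the subordination agreement B and E exchange positions.

E, B, A, F, D, C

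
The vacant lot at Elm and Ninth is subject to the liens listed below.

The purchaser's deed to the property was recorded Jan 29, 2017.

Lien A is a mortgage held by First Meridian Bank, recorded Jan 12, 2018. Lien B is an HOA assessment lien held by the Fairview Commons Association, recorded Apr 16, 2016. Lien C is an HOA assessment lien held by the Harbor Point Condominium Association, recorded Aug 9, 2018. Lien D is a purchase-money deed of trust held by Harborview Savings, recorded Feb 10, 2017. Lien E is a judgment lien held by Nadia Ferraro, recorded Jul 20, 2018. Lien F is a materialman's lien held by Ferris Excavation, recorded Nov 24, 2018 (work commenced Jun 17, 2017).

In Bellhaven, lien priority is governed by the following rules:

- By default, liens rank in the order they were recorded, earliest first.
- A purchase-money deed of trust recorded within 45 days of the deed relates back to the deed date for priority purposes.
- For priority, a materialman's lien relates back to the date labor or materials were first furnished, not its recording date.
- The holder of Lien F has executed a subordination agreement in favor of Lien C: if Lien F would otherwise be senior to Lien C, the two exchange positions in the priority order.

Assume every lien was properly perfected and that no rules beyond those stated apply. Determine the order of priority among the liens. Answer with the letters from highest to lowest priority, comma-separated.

First, effective dates: D's effective date is the deed date, Jan 29, 2017; F's effective date is Jun 17, 2017, when work began.
By effective date, earliest first: B (Apr 16, 2016), D (Jan 29, 2017), F (Jun 17, 2017), A (Jan 12, 2018), E (Jul 20, 2018), C (Aug 9, 2018).
F would otherwise be senior to C, so under the subordination agreement F and C exchange positions.

B, D, C, A, E, F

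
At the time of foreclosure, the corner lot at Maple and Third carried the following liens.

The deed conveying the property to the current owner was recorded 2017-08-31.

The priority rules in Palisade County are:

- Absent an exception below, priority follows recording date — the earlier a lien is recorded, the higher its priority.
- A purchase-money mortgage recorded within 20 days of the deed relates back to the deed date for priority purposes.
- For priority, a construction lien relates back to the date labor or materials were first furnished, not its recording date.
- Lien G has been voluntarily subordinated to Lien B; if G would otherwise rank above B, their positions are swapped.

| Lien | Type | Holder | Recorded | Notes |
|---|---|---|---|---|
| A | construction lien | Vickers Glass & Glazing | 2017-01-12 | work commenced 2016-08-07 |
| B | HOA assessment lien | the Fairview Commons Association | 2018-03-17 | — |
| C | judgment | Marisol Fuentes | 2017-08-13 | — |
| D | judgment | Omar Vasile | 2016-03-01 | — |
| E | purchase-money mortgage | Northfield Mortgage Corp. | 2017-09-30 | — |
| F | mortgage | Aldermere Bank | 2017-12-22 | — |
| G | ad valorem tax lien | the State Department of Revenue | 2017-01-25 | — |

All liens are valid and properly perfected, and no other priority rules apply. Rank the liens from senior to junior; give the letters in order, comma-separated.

Effective dates: A is treated as recorded 2016-08-07, the work-commencement date; E was recorded 30 days after the deed — beyond 20 days — so no relation-back applies.
Sorted by effective date: D (2016-03-01), A (2016-08-07), G (2017-01-25), C (2017-08-13), E (2017-09-30), F (2017-12-22), B (2018-03-17).
The subordination applies — G was senior to B — so G and B swap.

D, A, B, C, E, F, G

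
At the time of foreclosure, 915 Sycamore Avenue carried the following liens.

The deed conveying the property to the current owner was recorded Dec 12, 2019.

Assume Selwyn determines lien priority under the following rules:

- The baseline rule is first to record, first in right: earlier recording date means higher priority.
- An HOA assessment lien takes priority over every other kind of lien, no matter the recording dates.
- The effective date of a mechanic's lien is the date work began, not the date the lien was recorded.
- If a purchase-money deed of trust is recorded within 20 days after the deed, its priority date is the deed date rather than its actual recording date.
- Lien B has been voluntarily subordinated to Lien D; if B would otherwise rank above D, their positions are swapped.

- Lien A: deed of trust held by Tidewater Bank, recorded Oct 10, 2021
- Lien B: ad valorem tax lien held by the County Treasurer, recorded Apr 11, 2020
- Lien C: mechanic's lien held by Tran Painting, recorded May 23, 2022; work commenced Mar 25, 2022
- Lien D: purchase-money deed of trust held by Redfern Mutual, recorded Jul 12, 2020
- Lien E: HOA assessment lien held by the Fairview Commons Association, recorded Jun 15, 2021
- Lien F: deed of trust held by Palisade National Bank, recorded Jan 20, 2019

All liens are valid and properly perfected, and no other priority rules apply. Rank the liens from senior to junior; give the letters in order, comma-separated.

Effective dates after the stated exceptions: C is treated as recorded Mar 25, 2022, the work-commencement date; D was recorded 213 days after the deed — beyond 20 days — so no relation-back applies.
As an HOA assessment lien, E is senior to every other lien.
Remaining liens by effective date: F (Jan 20, 2019), B (Apr 11, 2020), D (Jul 12, 2020), A (Oct 10, 2021), C (Mar 25, 2022).
B is senior to D before the subordination, so the two trade places.

E, F, D, B, A, C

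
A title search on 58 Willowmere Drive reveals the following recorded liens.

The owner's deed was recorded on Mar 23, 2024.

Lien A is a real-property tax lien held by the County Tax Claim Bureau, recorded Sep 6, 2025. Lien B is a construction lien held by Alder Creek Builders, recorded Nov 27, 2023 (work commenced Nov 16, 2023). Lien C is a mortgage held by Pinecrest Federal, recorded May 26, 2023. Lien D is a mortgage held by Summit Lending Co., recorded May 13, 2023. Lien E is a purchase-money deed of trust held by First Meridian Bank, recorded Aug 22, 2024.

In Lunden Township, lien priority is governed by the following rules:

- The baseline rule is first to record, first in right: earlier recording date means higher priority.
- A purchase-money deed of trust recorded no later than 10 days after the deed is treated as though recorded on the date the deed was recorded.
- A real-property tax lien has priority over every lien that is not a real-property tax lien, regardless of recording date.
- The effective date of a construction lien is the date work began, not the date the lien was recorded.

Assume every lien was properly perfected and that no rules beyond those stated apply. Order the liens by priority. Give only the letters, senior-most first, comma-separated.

A, D, C, B, E

Effective dates: B is treated as recorded Nov 16, 2023, the work-commencement date; E was recorded 152 days after the deed — beyond 10 days — so no relation-back applies.
A, as a real-property tax lien, has superpriority and ranks first.
Remaining liens by effective date: D (May 13, 2023), C (May 26, 2023), B (Nov 16, 2023), E (Aug 22, 2024).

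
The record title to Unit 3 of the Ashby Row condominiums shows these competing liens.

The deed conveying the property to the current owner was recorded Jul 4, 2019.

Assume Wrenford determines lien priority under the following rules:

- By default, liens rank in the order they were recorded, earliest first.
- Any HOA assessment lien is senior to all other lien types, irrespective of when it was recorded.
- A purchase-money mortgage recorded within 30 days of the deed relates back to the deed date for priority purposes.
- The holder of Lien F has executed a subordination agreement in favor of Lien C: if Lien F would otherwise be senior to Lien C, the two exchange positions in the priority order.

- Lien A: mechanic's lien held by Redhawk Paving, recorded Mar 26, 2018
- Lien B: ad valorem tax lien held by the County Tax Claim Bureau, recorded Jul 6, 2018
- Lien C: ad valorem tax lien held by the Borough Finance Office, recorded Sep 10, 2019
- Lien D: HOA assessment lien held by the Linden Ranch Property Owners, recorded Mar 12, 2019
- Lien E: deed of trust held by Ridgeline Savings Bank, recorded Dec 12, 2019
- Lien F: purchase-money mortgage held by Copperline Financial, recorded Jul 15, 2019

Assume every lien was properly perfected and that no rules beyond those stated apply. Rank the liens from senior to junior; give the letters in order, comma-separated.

Effective dates: F's effective date is the deed date, Jul 4, 2019.
D is an HOA assessment lien, so it outranks all other liens regardless of date.
Among the remaining liens, by effective date: A (Mar 26, 2018), B (Jul 6, 2018), F (Jul 4, 2019), C (Sep 10, 2019), E (Dec 12, 2019).
F is senior to C before the subordination, so the two trade places.

D, A, B, C, F, E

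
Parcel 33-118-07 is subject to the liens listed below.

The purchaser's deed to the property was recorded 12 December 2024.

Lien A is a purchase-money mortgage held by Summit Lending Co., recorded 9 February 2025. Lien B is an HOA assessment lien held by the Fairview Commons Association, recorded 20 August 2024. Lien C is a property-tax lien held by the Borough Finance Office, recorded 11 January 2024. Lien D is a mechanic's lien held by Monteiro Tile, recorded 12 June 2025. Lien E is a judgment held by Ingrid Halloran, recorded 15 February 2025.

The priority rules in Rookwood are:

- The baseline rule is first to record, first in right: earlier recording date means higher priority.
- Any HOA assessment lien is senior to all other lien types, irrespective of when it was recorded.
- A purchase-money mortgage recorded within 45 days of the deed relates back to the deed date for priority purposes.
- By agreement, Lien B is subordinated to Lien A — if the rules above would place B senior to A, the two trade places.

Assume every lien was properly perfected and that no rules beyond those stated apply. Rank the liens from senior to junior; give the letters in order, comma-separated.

First, effective dates: A missed the 45-day window (59 days after the deed), so its recording date stands.
B is an HOA assessment lien, so it outranks all other liens regardless of date.
Remaining liens by effective date: C (11 January 2024), A (9 February 2025), E (15 February 2025), D (12 June 2025).
The subordination applies — B was senior to A — so B and A swap.

A, C, B, E, D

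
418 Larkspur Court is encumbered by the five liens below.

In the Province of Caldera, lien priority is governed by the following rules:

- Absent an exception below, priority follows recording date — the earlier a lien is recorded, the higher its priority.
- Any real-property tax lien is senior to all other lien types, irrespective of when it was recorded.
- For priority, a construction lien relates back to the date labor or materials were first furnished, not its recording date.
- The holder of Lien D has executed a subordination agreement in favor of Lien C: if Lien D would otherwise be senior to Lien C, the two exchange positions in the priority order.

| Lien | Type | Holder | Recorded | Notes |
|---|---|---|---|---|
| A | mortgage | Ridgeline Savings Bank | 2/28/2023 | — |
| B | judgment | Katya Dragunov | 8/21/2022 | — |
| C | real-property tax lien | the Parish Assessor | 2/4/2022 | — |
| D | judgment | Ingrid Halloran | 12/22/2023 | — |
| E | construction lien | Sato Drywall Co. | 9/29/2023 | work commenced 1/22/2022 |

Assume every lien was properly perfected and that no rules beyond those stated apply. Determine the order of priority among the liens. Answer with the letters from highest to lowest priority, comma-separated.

C, E, B, A, D

First, effective dates: E relates back to 1/22/2022 (work commenced).
C, as a real-property tax lien, has superpriority and ranks first.
The other liens, earliest effective date first: E (1/22/2022), B (8/21/2022), A (2/28/2023), D (12/22/2023).
D already ranks below C; the subordination has no effect.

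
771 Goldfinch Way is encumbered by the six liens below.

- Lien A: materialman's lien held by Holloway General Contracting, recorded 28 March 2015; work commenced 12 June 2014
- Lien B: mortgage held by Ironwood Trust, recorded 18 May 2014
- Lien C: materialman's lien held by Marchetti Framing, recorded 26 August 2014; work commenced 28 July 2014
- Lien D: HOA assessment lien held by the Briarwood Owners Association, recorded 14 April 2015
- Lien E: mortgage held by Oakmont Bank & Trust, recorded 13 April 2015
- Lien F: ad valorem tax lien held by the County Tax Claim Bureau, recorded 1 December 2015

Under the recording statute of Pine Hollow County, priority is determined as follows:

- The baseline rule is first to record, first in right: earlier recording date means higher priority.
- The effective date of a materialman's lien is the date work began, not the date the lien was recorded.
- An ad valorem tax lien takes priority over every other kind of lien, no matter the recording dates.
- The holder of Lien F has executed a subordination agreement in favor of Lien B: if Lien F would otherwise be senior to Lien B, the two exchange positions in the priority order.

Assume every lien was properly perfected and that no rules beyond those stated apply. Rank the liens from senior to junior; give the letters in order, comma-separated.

Effective dates: A relates back to 12 June 2014 (work commenced); C is treated as recorded 28 July 2014, the work-commencement date.
As an ad valorem tax lien, F is senior to every other lien.
The other liens, earliest effective date first: B (18 May 2014), A (12 June 2014), C (28 July 2014), E (13 April 2015), D (14 April 2015).
The subordination applies — F was senior to B — so F and B swap.

B, F, A, C, E, D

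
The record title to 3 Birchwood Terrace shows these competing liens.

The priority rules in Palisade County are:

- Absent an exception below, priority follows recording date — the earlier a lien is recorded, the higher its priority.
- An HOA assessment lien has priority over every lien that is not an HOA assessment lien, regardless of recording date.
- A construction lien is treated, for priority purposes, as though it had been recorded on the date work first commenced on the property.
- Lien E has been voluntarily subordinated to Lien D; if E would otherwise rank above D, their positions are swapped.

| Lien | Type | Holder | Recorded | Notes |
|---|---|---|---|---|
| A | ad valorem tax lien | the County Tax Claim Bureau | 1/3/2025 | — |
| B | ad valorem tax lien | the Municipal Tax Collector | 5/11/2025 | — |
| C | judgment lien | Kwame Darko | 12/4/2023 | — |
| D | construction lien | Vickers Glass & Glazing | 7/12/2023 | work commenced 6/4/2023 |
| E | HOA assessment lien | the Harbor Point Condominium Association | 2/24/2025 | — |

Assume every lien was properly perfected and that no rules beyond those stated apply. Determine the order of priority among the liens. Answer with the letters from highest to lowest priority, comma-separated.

Effective dates after the stated exceptions: D relates back to 6/4/2023 (work commenced).
E is an HOA assessment lien and takes priority over every other lien.
Among the remaining liens, by effective date: D (6/4/2023), C (12/4/2023), A (1/3/2025), B (5/11/2025).
The subordination applies — E was senior to D — so E and D swap.

D, E, C, A, B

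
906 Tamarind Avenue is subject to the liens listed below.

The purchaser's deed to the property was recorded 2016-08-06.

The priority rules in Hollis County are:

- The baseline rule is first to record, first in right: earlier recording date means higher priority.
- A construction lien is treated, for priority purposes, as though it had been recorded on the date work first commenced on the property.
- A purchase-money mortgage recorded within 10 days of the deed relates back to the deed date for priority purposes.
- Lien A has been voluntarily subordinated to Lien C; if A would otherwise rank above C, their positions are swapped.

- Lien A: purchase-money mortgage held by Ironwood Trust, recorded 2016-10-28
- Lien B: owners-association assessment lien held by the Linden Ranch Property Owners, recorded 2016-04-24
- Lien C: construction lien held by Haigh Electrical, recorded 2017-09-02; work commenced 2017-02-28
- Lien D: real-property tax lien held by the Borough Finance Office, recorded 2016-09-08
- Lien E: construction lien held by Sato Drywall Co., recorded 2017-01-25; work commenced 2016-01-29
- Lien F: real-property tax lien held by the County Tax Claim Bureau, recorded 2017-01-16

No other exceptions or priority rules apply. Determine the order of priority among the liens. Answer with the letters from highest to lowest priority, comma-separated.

E, B, D, C, F, A

Effective dates: A was recorded 83 days after the deed, outside the 10-day window, so it keeps its recording date; C is treated as recorded 2017-02-28, the work-commencement date; E's effective date is 2016-01-29, when work began.
By effective date, earliest first: E (2016-01-29), B (2016-04-24), D (2016-09-08), A (2016-10-28), F (2017-01-16), C (2017-02-28).
A is senior to C before the subordination, so the two trade places.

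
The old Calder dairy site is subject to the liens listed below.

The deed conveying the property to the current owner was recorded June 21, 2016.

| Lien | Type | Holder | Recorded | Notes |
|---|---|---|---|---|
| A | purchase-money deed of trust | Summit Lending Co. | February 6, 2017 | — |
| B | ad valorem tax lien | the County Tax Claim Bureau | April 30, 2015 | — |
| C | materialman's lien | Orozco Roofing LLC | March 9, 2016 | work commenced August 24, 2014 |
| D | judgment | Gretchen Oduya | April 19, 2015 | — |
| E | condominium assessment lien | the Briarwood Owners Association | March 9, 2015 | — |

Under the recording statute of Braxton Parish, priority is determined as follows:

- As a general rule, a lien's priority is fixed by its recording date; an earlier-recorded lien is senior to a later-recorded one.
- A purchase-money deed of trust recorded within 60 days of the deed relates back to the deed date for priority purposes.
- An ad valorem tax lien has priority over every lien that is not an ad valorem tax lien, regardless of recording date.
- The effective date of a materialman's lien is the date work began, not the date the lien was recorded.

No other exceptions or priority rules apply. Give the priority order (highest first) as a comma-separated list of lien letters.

B, C, E, D, A

Effective dates after the stated exceptions: A missed the 60-day window (230 days after the deed), so its recording date stands; C is treated as recorded August 24, 2014, the work-commencement date.
B is an ad valorem tax lien and takes priority over every other lien.
Ordering the rest by effective date: C (August 24, 2014), E (March 9, 2015), D (April 19, 2015), A (February 6, 2017).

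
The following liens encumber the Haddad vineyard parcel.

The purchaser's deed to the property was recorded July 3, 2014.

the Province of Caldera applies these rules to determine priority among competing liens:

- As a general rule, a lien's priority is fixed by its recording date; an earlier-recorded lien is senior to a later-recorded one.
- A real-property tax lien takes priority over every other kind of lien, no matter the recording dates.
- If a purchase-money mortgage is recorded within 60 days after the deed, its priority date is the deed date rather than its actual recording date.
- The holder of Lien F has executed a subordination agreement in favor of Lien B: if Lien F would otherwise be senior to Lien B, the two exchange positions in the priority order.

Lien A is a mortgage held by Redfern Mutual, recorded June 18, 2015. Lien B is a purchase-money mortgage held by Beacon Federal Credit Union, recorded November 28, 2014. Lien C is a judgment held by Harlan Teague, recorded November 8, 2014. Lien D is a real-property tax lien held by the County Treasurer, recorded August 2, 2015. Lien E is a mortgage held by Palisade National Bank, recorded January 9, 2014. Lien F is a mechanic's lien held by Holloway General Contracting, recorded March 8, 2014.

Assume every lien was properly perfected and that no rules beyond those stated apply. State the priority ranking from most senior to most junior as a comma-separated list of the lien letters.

D, E, B, C, F, A

First, effective dates: B missed the 60-day window (148 days after the deed), so its recording date stands.
As a real-property tax lien, D is senior to every other lien.
Ordering the rest by effective date: E (January 9, 2014), F (March 8, 2014), C (November 8, 2014), B (November 28, 2014), A (June 18, 2015).
F is senior to B before the subordination, so the two trade places.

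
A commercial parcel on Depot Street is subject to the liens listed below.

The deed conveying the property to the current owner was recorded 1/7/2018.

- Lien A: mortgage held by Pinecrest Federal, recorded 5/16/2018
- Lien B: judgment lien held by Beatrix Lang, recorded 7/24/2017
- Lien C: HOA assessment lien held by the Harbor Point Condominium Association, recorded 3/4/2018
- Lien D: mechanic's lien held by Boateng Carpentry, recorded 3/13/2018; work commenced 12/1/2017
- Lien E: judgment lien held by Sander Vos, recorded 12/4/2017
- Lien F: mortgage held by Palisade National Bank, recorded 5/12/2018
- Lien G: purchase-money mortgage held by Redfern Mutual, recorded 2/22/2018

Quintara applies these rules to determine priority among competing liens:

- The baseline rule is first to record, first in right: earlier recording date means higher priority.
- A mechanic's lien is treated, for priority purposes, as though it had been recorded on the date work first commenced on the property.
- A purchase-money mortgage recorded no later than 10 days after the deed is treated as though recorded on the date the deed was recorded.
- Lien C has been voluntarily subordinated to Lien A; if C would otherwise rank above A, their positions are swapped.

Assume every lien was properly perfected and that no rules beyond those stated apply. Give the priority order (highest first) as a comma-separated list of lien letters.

Effective dates: D is treated as recorded 12/1/2017, the work-commencement date; G missed the 10-day window (46 days after the deed), so its recording date stands.
By effective date: B (7/24/2017), D (12/1/2017), E (12/4/2017), G (2/22/2018), C (3/4/2018), F (5/12/2018), A (5/16/2018).
The subordination applies — C was senior to A — so C and A swap.

B, D, E, G, A, F, C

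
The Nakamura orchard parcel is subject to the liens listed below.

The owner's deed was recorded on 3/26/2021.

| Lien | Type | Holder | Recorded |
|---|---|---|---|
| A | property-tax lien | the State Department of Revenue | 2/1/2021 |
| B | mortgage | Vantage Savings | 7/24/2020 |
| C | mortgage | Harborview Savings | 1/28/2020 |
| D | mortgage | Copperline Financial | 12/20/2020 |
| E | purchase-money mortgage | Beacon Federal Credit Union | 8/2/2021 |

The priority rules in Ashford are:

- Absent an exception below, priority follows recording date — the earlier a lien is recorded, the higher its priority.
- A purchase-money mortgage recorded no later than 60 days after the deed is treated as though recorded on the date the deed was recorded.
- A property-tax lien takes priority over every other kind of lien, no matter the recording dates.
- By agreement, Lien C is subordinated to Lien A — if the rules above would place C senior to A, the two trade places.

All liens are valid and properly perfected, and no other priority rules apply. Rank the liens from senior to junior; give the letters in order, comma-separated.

A, C, B, D, E

Adjusting effective dates: E missed the 60-day window (129 days after the deed), so its recording date stands.
As a property-tax lien, A is senior to every other lien.
Ordering the rest by effective date: C (1/28/2020), B (7/24/2020), D (12/20/2020), E (8/2/2021).
C is already junior to A, so the subordination agreement changes nothing.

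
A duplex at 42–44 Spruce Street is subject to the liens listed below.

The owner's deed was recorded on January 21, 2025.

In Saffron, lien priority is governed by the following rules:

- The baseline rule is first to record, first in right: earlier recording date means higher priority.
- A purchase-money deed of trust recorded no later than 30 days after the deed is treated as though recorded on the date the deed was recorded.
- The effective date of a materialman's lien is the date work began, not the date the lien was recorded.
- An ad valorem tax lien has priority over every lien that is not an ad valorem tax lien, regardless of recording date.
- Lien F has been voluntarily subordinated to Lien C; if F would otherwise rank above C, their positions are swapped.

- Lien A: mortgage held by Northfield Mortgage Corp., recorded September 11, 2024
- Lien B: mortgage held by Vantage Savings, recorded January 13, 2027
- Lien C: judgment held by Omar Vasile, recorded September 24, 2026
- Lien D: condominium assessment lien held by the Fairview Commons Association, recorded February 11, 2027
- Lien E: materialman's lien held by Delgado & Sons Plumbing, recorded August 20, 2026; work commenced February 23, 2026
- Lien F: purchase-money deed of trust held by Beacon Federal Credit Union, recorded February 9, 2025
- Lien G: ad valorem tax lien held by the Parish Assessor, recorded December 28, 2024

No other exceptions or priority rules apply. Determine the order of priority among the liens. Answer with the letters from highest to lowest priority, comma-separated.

First, effective dates: E is treated as recorded February 23, 2026, the work-commencement date; F was recorded within the 30-day window, so its effective date is the deed date January 21, 2025.
G is an ad valorem tax lien, so it outranks all other liens regardless of date.
Ordering the rest by effective date: A (September 11, 2024), F (January 21, 2025), E (February 23, 2026), C (September 24, 2026), B (January 13, 2027), D (February 11, 2027).
F is senior to C before the subordination, so the two trade places.

G, A, C, E, F, B, D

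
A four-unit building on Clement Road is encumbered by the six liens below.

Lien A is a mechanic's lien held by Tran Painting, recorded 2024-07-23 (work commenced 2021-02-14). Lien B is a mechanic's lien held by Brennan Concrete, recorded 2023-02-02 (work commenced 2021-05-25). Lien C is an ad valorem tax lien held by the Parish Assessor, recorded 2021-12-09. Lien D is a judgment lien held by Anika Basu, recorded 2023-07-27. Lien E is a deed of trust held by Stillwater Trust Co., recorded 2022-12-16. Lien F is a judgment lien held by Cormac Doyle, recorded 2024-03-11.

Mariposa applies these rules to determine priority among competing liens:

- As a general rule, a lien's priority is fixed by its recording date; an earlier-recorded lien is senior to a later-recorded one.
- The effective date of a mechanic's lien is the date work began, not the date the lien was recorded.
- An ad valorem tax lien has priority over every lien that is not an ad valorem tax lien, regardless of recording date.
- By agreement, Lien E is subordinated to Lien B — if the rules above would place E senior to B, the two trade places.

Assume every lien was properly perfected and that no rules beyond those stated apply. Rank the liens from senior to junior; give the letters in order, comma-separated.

Adjusting effective dates: A is treated as recorded 2021-02-14, the work-commencement date; B's effective date is 2021-05-25, when work began.
C is an ad valorem tax lien and takes priority over every other lien.
The other liens, earliest effective date first: A (2021-02-14), B (2021-05-25), E (2022-12-16), D (2023-07-27), F (2024-03-11).
E already ranks below B; the subordination has no effect.

C, A, B, E, D, F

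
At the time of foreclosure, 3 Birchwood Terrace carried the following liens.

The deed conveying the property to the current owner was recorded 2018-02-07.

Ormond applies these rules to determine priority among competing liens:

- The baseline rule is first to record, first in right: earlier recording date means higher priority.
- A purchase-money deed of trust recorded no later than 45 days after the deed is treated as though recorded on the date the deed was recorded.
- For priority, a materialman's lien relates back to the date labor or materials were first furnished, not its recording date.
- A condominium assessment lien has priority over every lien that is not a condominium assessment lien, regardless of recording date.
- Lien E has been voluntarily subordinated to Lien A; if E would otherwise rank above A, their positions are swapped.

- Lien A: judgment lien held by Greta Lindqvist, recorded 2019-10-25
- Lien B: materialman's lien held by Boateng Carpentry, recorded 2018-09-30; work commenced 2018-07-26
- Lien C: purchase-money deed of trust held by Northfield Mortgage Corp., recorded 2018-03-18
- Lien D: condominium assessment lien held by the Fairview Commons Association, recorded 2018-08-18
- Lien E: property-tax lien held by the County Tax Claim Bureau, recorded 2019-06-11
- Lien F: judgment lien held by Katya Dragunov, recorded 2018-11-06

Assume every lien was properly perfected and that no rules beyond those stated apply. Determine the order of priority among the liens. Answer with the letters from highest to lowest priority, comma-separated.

Effective dates: B is treated as recorded 2018-07-26, the work-commencement date; C relates back to the deed date 2018-02-07.
As a condominium assessment lien, D is senior to every other lien.
Remaining liens by effective date: C (2018-02-07), B (2018-07-26), F (2018-11-06), E (2019-06-11), A (2019-10-25).
The subordination applies — E was senior to A — so E and A swap.

D, C, B, F, A, E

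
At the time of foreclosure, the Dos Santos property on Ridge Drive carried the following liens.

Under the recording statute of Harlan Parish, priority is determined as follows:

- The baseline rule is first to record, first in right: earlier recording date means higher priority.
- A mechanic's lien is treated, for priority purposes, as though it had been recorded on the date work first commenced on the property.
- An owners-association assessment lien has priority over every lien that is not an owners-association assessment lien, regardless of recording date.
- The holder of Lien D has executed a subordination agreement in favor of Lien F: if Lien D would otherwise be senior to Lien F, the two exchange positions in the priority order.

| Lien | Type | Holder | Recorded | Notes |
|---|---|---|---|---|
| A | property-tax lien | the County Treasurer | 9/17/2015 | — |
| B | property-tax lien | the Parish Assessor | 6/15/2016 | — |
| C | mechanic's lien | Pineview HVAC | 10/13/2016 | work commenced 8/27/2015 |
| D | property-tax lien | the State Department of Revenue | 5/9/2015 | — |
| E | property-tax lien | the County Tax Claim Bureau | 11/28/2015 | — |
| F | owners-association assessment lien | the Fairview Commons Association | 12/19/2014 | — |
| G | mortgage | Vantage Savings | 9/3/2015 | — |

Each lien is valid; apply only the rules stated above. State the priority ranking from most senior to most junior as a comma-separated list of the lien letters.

Effective dates after the stated exceptions: C is treated as recorded 8/27/2015, the work-commencement date.
As an owners-association assessment lien, F is senior to every other lien.
Ordering the rest by effective date: D (5/9/2015), C (8/27/2015), G (9/3/2015), A (9/17/2015), E (11/28/2015), B (6/15/2016).
Since D is not senior to F, the subordination leaves the order unchanged.

F, D, C, G, A, E, B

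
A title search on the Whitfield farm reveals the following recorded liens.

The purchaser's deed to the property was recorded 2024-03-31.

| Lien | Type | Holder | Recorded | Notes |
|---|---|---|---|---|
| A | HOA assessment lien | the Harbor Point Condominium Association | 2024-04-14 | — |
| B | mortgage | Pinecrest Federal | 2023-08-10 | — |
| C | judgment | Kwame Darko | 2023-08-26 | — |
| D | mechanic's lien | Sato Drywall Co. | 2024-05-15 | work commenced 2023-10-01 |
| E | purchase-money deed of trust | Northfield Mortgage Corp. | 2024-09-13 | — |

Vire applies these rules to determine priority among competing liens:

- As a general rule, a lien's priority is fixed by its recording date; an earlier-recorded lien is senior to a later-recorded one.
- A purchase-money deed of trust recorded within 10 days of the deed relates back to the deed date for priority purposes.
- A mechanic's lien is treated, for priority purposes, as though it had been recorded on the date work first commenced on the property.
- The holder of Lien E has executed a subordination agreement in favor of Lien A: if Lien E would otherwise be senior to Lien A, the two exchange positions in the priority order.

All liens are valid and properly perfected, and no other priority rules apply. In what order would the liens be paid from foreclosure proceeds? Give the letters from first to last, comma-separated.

B, C, D, A, E

First, effective dates: D is treated as recorded 2023-10-01, the work-commencement date; E was recorded 166 days after the deed — beyond 10 days — so no relation-back applies.
Sorted by effective date: B (2023-08-10), C (2023-08-26), D (2023-10-01), A (2024-04-14), E (2024-09-13).
Since E is not senior to A, the subordination leaves the order unchanged.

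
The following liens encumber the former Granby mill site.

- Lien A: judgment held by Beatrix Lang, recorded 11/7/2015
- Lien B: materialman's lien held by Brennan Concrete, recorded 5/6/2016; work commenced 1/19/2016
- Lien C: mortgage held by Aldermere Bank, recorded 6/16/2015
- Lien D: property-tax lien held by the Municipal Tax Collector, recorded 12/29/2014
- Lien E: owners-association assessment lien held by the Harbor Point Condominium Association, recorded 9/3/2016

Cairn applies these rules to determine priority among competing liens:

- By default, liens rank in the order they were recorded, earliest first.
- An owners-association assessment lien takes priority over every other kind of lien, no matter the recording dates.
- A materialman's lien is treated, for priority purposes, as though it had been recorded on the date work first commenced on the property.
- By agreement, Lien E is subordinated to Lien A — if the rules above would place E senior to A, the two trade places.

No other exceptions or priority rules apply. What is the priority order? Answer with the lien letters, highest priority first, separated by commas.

First, effective dates: B is treated as recorded 1/19/2016, the work-commencement date.
E is an owners-association assessment lien and takes priority over every other lien.
Among the remaining liens, by effective date: D (12/29/2014), C (6/16/2015), A (11/7/2015), B (1/19/2016).
E is senior to A before the subordination, so the two trade places.

A, D, C, E, B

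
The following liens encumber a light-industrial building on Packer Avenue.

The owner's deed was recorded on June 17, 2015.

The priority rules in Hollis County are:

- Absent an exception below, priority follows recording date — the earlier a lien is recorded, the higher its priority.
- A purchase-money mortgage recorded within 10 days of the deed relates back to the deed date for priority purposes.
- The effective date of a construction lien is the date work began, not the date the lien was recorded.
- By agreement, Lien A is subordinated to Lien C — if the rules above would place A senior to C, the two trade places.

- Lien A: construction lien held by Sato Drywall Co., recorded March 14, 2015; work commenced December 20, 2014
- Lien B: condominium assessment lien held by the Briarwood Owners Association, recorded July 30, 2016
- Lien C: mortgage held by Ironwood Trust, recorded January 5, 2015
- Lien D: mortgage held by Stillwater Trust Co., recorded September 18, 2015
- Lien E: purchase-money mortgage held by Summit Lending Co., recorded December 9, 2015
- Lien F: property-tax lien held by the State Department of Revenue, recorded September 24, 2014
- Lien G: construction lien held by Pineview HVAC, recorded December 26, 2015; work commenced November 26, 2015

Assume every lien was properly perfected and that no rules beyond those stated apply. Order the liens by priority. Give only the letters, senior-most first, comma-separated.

Effective dates after the stated exceptions: A relates back to December 20, 2014 (work commenced); E was recorded 175 days after the deed — beyond 10 days — so no relation-back applies; G relates back to November 26, 2015 (work commenced).
By effective date, earliest first: F (September 24, 2014), A (December 20, 2014), C (January 5, 2015), D (September 18, 2015), G (November 26, 2015), E (December 9, 2015), B (July 30, 2016).
The subordination applies — A was senior to C — so A and C swap.

F, C, A, D, G, E, B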